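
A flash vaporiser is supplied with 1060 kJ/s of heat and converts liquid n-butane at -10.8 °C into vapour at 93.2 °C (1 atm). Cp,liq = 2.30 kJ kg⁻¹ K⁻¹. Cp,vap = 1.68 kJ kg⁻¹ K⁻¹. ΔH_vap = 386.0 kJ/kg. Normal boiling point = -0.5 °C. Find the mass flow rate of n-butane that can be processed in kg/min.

Δh = 2.30×(-0.5−-10.8) + 386.0 + 1.68×(93.2−-0.5) = 567.11 kJ/kg
Q = 1060 kJ/s = 1060 kJ/s = 63600 kJ/min
ṁ = Q/Δh = 63600 / 567.11 = 112.15 kg/min

ṁ = 112 kg/min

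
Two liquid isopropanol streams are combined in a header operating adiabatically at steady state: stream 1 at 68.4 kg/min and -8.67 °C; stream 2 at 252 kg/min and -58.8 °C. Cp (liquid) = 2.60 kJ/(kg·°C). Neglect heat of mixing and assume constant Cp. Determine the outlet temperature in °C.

T_out = -48.1 °C

No heat crosses the boundary, so H_out = H_in.
T_out = Σ ṁᵢCp,ᵢTᵢ / Σ ṁᵢCp,ᵢ
      = -40068 / 833.04 = -48.098 °C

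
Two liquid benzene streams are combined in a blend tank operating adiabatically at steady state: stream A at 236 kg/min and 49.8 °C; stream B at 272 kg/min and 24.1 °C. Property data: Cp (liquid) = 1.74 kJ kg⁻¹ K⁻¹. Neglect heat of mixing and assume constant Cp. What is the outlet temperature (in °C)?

Energy balance with Q = 0: Σ ṁᵢCp,ᵢ(T_out − Tᵢ) = 0
T_out = Σ ṁᵢCp,ᵢTᵢ / Σ ṁᵢCp,ᵢ
      = 31856 / 883.92 = 36.039 °C

T_out = 36.0 °C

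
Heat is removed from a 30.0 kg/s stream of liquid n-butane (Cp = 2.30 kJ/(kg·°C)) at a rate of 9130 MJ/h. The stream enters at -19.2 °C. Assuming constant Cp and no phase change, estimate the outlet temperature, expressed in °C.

T_out = -56.0 °C

Q = 9130 MJ/h = 2536.1 kJ/s
ΔT = Q/(ṁ·Cp) = 2536.1/(30.0×2.30) = 36.755 K
T_out = -19.2 − 36.755 = -55.955 °C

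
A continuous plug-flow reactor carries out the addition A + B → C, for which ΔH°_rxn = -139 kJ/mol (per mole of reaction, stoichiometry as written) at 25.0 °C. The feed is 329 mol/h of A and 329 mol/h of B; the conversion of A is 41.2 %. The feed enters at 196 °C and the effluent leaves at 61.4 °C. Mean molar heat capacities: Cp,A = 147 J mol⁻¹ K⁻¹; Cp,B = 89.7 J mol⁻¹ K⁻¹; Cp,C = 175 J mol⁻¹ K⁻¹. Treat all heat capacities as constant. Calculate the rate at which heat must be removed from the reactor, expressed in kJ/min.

Extent of reaction ξ = 0.412 × 329 = 135.55 mol/h
Reaction term: ξ·ΔH°_rxn = 135.55 × -139 = -18841 kJ/h
Sensible, feed 196→25 °C: -13317 kJ/h
Outlet flows (mol/h): A 193.45, B 193.45, C 135.55
Sensible, products 25→61.4 °C: 2530.2 kJ/h
Q = ΔH = -29627 kJ/h = -8.2299 kW
Heat removed = 493.79 kJ/min

Q_out = 494 kJ/min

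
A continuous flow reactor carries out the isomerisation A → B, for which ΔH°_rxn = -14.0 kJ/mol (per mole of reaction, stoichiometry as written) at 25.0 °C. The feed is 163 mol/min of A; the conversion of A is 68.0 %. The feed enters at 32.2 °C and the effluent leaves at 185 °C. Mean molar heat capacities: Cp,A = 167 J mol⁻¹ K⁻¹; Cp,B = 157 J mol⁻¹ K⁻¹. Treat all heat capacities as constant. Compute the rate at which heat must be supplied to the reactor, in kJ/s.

Q_in = 40.5 kJ/s

Extent of reaction ξ = 0.680 × 163 = 110.84 mol/min
Reaction term: ξ·ΔH°_rxn = 110.84 × -14.0 = -1551.8 kJ/min
Sensible, feed 32.2→25 °C: -195.99 kJ/min
Outlet flows (mol/min): A 52.16, B 110.84
Sensible, products 25→185 °C: 4178 kJ/min
Q = ΔH = 2430.3 kJ/min = 40.504 kW
Heat supplied = 40.504 kJ/s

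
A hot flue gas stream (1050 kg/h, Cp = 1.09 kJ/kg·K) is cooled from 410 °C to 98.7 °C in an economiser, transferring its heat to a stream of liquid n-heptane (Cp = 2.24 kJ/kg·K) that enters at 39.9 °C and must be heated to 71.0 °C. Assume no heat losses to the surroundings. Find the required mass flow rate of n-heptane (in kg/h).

Heat released by hot stream: Q = 1050 × 1.09 × (410 − 98.7) = 356280 kJ/h
Energy balance on cold side (adiabatic exchanger): Q = ṁ_c·Cp_c·(T_c,out − T_c,in)
ṁ_c = 356280 / [2.24 × (71.0 − 39.9)] = 5114.3 kg/h

ṁ_c = 5110 kg/h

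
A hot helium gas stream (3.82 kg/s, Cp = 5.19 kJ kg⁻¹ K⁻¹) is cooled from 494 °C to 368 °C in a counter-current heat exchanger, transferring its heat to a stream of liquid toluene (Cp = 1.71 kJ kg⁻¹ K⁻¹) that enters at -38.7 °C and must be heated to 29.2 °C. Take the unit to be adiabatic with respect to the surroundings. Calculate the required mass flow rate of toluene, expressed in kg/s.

Heat released by hot stream: Q = 3.82 × 5.19 × (494 − 368) = 2498.1 kJ/s
Energy balance on cold side (adiabatic exchanger): Q = ṁ_c·Cp_c·(T_c,out − T_c,in)
ṁ_c = 2498.1 / [1.71 × (29.2 − -38.7)] = 21.515 kg/s

ṁ_c = 21.5 kg/s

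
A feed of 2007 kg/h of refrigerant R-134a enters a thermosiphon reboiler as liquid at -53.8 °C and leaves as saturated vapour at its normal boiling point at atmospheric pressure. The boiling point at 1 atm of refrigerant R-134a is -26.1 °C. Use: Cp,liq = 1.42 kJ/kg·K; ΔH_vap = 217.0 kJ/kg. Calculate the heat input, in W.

liquid -53.8→-26.1 °C: 39.334 kJ/kg
vaporisation at -26.1 °C: 217 kJ/kg
Δh = 39.334 + 217 = 256.33 kJ/kg
Q = ṁ·Δh = 2007 kg/h × 256.33 kJ/kg = 514460 kJ/h
|Q| = 142.91 kW = 142910 W

Q = 143000 W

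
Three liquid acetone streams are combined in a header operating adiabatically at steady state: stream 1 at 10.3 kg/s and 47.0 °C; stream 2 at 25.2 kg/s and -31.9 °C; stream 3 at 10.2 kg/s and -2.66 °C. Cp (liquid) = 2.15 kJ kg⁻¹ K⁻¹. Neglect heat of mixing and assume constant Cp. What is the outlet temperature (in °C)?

Energy balance with Q = 0: Σ ṁᵢCp,ᵢ(T_out − Tᵢ) = 0
Σ ṁᵢCp,ᵢTᵢ = 10.3×2.15×47.0 + 25.2×2.15×-31.9 + 10.2×2.15×-2.66 = -745.86
Σ ṁᵢCp,ᵢ = 10.3×2.15 + 25.2×2.15 + 10.2×2.15 = 98.255
T_out = -745.86 / 98.255 = -7.5911 °C

T_out = -7.59 °C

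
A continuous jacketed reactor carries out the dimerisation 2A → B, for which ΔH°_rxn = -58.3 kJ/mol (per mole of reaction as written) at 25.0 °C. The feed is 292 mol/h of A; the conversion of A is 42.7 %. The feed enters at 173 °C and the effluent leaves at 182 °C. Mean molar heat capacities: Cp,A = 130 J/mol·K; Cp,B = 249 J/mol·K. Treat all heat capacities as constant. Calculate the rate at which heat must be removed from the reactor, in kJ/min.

Extent of reaction ξ = 0.427 × 292 / 2 = 62.342 mol/h
Reaction term: ξ·ΔH°_rxn = 62.342 × -58.3 = -3634.5 kJ/h
Sensible, feed 173→25 °C: -5618.1 kJ/h
Outlet flows (mol/h): A 167.32, B 62.342
Sensible, products 25→182 °C: 5852.1 kJ/h
Q = ΔH = -3400.6 kJ/h = -0.9446 kW
Heat removed = 56.676 kJ/min

Q_out = 56.7 kJ/min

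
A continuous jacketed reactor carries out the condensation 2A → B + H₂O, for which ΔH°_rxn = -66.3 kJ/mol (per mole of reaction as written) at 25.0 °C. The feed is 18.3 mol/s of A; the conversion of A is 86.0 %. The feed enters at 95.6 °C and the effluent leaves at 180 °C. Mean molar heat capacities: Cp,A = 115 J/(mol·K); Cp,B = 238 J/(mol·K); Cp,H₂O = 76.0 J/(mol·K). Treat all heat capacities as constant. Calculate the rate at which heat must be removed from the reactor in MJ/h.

Q_out = 870 MJ/h

Extent of reaction ξ = 0.860 × 18.3 / 2 = 7.869 mol/s
Reaction term: ξ·ΔH°_rxn = 7.869 × -66.3 = -521.71 kJ/s
Sensible, feed 95.6→25 °C: -148.58 kJ/s
Outlet flows (mol/s): A 2.562, B 7.869, H₂O 7.869
Sensible, products 25→180 °C: 428.65 kJ/s
Q = ΔH = -241.64 kJ/s = -241.64 kW
Heat removed = 869.91 MJ/h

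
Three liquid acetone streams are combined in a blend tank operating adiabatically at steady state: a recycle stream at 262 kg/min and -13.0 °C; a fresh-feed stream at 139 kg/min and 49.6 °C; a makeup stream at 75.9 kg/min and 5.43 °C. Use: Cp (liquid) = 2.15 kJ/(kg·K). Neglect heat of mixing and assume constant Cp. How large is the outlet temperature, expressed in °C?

No heat crosses the boundary, so H_out = H_in.
Σ ṁᵢCp,ᵢTᵢ = 262×2.15×-13.0 + 139×2.15×49.6 + 75.9×2.15×5.43 = 8386.2
Σ ṁᵢCp,ᵢ = 262×2.15 + 139×2.15 + 75.9×2.15 = 1025.3
T_out = 8386.2 / 1025.3 = 8.1789 °C

T_out = 8.18 °C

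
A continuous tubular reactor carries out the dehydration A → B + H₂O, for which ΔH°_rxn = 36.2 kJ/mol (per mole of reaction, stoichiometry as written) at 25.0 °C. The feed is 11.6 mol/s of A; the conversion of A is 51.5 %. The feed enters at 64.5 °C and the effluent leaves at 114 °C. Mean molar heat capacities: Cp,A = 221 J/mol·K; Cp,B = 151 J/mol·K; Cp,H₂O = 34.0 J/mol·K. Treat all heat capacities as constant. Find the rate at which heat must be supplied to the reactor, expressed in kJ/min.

Extent of reaction ξ = 0.515 × 11.6 = 5.974 mol/s
Reaction term: ξ·ΔH°_rxn = 5.974 × 36.2 = 216.26 kJ/s
Sensible, feed 64.5→25 °C: -101.26 kJ/s
Outlet flows (mol/s): A 5.626, B 5.974, H₂O 5.974
Sensible, products 25→114 °C: 209.02 kJ/s
Q = ΔH = 324.02 kJ/s = 324.02 kW
Heat supplied = 19441 kJ/min

Q_in = 19400 kJ/min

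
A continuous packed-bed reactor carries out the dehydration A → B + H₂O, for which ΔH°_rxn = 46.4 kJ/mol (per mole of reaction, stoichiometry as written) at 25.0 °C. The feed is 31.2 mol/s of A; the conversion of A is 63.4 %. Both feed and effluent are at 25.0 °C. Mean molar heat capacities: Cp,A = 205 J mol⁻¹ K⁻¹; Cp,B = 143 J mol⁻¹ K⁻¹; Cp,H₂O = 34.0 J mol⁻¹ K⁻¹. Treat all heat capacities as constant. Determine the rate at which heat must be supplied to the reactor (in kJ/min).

Q_in = 55100 kJ/min

Extent of reaction ξ = 0.634 × 31.2 = 19.781 mol/s
Reaction term: ξ·ΔH°_rxn = 19.781 × 46.4 = 917.83 kJ/s
Q = ΔH = 917.83 kJ/s = 917.83 kW
Heat supplied = 55070 kJ/min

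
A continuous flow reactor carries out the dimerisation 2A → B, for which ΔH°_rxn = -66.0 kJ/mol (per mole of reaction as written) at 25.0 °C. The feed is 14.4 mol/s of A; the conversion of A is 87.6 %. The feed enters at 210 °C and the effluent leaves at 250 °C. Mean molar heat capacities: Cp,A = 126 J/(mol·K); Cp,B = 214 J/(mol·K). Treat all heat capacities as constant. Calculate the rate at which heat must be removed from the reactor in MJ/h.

Q_out = 1430 MJ/h

Extent of reaction ξ = 0.876 × 14.4 / 2 = 6.3072 mol/s
Reaction term: ξ·ΔH°_rxn = 6.3072 × -66.0 = -416.28 kJ/s
Sensible, feed 210→25 °C: -335.66 kJ/s
Outlet flows (mol/s): A 1.7856, B 6.3072
Sensible, products 25→250 °C: 354.31 kJ/s
Q = ΔH = -397.63 kJ/s = -397.63 kW
Heat removed = 1431.5 MJ/h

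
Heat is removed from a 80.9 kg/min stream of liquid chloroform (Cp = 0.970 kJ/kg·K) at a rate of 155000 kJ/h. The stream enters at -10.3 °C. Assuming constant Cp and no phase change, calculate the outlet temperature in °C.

T_out = -43.2 °C

Q = 155000 kJ/h = 2583.3 kJ/min
ΔT = Q/(ṁ·Cp) = 2583.3/(80.9×0.970) = 32.92 K
T_out = -10.3 − 32.92 = -43.22 °C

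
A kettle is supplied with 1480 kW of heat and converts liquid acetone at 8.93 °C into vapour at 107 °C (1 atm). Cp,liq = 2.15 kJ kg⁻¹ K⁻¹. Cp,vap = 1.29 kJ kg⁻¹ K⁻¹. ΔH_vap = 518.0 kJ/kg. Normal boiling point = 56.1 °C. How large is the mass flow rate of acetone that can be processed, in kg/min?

ṁ = 130 kg/min

Δh = 2.15×(56.1−8.93) + 518.0 + 1.29×(107−56.1) = 685.08 kJ/kg
Q = 1480 kW = 1480 kJ/s = 88800 kJ/min
ṁ = Q/Δh = 88800 / 685.08 = 129.62 kg/min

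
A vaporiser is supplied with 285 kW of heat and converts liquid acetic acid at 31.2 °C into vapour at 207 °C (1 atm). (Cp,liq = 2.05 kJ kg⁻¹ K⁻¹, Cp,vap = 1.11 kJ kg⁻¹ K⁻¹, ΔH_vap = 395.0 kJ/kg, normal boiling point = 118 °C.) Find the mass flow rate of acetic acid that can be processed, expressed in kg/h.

Δh = 2.05×(118−31.2) + 395.0 + 1.11×(207−118) = 671.73 kJ/kg
Q = 285 kW = 285 kJ/s = 1.026e+06 kJ/h
ṁ = Q/Δh = 1.026e+06 / 671.73 = 1527.4 kg/h

ṁ = 1530 kg/h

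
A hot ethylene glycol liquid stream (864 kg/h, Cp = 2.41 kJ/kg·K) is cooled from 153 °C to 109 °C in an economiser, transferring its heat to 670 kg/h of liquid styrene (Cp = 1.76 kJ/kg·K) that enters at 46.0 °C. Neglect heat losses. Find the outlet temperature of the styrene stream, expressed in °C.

Heat released by hot stream: Q = 864 × 2.41 × (153 − 109) = 91619 kJ/h
Energy balance on cold side (adiabatic exchanger): Q = ṁ_c·Cp_c·(T_c,out − T_c,in)
T_c,out = 46.0 + 91619/(670 × 1.76) = 123.7 °C

T_c,out = 124 °C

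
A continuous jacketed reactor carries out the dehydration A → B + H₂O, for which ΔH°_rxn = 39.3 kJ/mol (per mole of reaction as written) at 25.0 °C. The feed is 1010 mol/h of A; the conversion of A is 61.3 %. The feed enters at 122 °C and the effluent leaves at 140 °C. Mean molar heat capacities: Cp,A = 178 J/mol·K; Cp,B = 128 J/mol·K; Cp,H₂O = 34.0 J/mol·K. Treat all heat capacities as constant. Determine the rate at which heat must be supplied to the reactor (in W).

Q_in = 7340 W

Extent of reaction ξ = 0.613 × 1010 = 619.13 mol/h
Reaction term: ξ·ΔH°_rxn = 619.13 × 39.3 = 24332 kJ/h
Sensible, feed 122→25 °C: -17439 kJ/h
Outlet flows (mol/h): A 390.87, B 619.13, H₂O 619.13
Sensible, products 25→140 °C: 19536 kJ/h
Q = ΔH = 26429 kJ/h = 7.3413 kW
Heat supplied = 7341.3 W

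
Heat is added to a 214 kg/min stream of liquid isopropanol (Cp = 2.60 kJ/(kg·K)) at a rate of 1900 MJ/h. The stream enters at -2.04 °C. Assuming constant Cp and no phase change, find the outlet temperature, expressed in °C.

Q = 1900 MJ/h = 31667 kJ/min
ΔT = Q/(ṁ·Cp) = 31667/(214×2.60) = 56.913 K
T_out = -2.04 + 56.913 = 54.873 °C

T_out = 54.9 °C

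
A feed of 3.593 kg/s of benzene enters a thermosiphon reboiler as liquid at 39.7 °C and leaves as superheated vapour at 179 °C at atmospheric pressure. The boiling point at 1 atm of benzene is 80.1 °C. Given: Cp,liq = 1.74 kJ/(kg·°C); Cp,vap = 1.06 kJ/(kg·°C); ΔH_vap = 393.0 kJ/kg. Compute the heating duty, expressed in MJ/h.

Q = 7350 MJ/h

liquid 39.7→80.1 °C: 70.296 kJ/kg
vaporisation at 80.1 °C: 393 kJ/kg
vapour 80.1→179 °C: 104.83 kJ/kg
Δh = 70.296 + 393 + 104.83 = 568.13 kJ/kg
Q = ṁ·Δh = 3.593 kg/s × 568.13 kJ/kg = 2041.3 kJ/s
|Q| = 2041.3 kW = 7348.6 MJ/h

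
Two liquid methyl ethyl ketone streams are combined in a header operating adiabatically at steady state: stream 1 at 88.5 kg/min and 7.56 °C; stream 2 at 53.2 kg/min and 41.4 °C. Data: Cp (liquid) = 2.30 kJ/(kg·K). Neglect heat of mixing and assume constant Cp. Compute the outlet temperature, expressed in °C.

T_out = 20.3 °C

Adiabatic, steady state ⇒ Σ ṁᵢCp,ᵢ(T_out − Tᵢ) = 0
Σ ṁᵢCp,ᵢTᵢ = 88.5×2.30×7.56 + 53.2×2.30×41.4 = 6604.5
Σ ṁᵢCp,ᵢ = 88.5×2.30 + 53.2×2.30 = 325.91
T_out = 6604.5 / 325.91 = 20.265 °C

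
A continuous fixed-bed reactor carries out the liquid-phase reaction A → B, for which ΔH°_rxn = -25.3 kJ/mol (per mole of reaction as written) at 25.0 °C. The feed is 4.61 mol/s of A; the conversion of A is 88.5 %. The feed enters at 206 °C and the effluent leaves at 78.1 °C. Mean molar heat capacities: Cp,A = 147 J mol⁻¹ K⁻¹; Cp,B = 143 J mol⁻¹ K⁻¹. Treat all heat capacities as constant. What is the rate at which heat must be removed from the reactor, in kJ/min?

Extent of reaction ξ = 0.885 × 4.61 = 4.0799 mol/s
Reaction term: ξ·ΔH°_rxn = 4.0799 × -25.3 = -103.22 kJ/s
Sensible, feed 206→25 °C: -122.66 kJ/s
Outlet flows (mol/s): A 0.53015, B 4.0799
Sensible, products 25→78.1 °C: 35.118 kJ/s
Q = ΔH = -190.76 kJ/s = -190.76 kW
Heat removed = 11446 kJ/min

Q_out = 11400 kJ/min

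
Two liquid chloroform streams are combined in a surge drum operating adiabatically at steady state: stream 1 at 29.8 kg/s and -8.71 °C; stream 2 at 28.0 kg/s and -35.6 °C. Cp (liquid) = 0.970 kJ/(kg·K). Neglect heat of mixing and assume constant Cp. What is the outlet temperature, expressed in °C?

No heat crosses the boundary, so H_out = H_in.
Σ ṁᵢCp,ᵢTᵢ = 29.8×0.970×-8.71 + 28.0×0.970×-35.6 = -1218.7
Σ ṁᵢCp,ᵢ = 29.8×0.970 + 28.0×0.970 = 56.066
T_out = -1218.7 / 56.066 = -21.736 °C

T_out = -21.7 °C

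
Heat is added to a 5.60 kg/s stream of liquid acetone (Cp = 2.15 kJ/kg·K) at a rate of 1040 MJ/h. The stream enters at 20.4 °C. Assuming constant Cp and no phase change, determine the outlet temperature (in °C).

T_out = 44.4 °C

Q = 1040 MJ/h = 288.89 kJ/s
ΔT = Q/(ṁ·Cp) = 288.89/(5.60×2.15) = 23.994 K
T_out = 20.4 + 23.994 = 44.394 °C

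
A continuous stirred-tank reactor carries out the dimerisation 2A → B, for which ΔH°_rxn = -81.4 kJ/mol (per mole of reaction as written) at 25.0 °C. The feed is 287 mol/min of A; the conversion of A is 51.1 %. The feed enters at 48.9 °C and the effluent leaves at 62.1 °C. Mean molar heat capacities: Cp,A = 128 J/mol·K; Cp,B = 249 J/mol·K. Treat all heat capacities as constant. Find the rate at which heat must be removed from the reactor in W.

Q_out = 91700 W

Extent of reaction ξ = 0.511 × 287 / 2 = 73.329 mol/min
Reaction term: ξ·ΔH°_rxn = 73.329 × -81.4 = -5968.9 kJ/min
Sensible, feed 48.9→25 °C: -877.99 kJ/min
Outlet flows (mol/min): A 140.34, B 73.329
Sensible, products 25→62.1 °C: 1343.9 kJ/min
Q = ΔH = -5503.1 kJ/min = -91.718 kW
Heat removed = 91718 W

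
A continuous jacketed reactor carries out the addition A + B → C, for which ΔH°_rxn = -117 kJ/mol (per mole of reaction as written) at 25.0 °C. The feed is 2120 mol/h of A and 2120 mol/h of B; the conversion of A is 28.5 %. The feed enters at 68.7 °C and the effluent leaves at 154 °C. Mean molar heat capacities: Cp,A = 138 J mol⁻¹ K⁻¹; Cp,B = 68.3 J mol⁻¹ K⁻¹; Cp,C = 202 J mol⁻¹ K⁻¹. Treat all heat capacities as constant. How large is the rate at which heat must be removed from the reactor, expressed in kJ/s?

Q_out = 9.37 kJ/s

Extent of reaction ξ = 0.285 × 2120 = 604.2 mol/h
Reaction term: ξ·ΔH°_rxn = 604.2 × -117 = -70691 kJ/h
Sensible, feed 68.7→25 °C: -19112 kJ/h
Outlet flows (mol/h): A 1515.8, B 1515.8, C 604.2
Sensible, products 25→154 °C: 56084 kJ/h
Q = ΔH = -33720 kJ/h = -9.3667 kW
Heat removed = 9.3667 kJ/s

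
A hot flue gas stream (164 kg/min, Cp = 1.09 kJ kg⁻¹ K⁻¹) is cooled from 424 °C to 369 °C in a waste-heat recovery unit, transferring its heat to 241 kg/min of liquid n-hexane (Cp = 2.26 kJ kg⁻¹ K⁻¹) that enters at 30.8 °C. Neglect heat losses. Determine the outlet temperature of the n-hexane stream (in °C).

T_c,out = 48.9 °C

Heat released by hot stream: Q = 164 × 1.09 × (424 − 369) = 9831.8 kJ/min
Energy balance on cold side (adiabatic exchanger): Q = ṁ_c·Cp_c·(T_c,out − T_c,in)
T_c,out = 30.8 + 9831.8/(241 × 2.26) = 48.851 °C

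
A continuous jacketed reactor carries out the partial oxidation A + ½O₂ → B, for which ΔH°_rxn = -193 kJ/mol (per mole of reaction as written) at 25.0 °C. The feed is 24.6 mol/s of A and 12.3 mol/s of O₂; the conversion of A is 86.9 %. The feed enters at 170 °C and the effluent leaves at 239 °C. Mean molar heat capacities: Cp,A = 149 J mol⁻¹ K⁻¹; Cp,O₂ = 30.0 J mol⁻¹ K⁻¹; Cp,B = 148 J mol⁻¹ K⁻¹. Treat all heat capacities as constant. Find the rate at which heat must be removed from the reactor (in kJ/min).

Q_out = 235000 kJ/min

Extent of reaction ξ = 0.869 × 24.6 = 21.377 mol/s
Reaction term: ξ·ΔH°_rxn = 21.377 × -193 = -4125.8 kJ/s
Sensible, feed 170→25 °C: -584.99 kJ/s
Outlet flows (mol/s): A 3.2226, O₂ 1.6113, B 21.377
Sensible, products 25→239 °C: 790.17 kJ/s
Q = ΔH = -3920.7 kJ/s = -3920.7 kW
Heat removed = 235240 kJ/min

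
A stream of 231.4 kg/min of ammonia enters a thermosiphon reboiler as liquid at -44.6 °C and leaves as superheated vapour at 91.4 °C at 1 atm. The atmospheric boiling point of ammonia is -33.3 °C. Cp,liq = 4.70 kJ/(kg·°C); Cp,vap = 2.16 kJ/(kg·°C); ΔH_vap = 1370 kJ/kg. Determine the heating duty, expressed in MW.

liquid -44.6→-33.3 °C: 53.11 kJ/kg
vaporisation at -33.3 °C: 1370 kJ/kg
vapour -33.3→91.4 °C: 269.35 kJ/kg
Δh = 53.11 + 1370 + 269.35 = 1692.5 kJ/kg
Q = ṁ·Δh = 231.4 kg/min × 1692.5 kJ/kg = 391640 kJ/min
|Q| = 6527.3 kW = 6.5273 MW

Q = 6.53 MW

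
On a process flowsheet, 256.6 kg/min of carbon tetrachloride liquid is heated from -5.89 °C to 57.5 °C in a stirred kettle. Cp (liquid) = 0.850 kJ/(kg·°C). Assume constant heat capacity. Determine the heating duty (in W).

Q = ṁ·Cp·ΔT = 256.6 × 0.850 × (57.5 − -5.89) = 13826 kJ/min
Converting: 13826 / 60 s = 230.43 kW
Heating duty = 230430 W

Q = 230000 W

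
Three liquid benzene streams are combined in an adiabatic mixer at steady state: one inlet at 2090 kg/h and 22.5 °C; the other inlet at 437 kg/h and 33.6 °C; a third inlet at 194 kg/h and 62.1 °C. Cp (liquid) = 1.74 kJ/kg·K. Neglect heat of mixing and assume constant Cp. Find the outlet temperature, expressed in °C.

T_out = 27.1 °C

Adiabatic, steady state ⇒ Σ ṁᵢCp,ᵢ(T_out − Tᵢ) = 0
T_out = Σ ṁᵢCp,ᵢTᵢ / Σ ṁᵢCp,ᵢ
      = 128330 / 4734.5 = 27.106 °C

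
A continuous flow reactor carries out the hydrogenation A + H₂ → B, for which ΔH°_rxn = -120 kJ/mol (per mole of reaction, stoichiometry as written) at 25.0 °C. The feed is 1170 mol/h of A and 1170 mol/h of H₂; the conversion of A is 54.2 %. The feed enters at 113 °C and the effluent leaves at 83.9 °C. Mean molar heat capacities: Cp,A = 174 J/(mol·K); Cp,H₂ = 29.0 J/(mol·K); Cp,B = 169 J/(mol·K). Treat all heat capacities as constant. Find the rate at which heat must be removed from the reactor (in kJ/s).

Extent of reaction ξ = 0.542 × 1170 = 634.14 mol/h
Reaction term: ξ·ΔH°_rxn = 634.14 × -120 = -76097 kJ/h
Sensible, feed 113→25 °C: -20901 kJ/h
Outlet flows (mol/h): A 535.86, H₂ 535.86, B 634.14
Sensible, products 25→83.9 °C: 12719 kJ/h
Q = ΔH = -84278 kJ/h = -23.411 kW
Heat removed = 23.411 kJ/s

Q_out = 23.4 kJ/s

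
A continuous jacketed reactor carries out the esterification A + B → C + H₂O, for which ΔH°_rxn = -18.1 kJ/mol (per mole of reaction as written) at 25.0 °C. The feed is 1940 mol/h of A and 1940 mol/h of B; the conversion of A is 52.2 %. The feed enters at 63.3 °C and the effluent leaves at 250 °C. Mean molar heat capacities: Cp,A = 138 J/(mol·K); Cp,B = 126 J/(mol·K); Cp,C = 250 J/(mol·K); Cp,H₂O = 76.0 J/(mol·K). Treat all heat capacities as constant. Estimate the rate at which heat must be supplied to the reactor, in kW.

Extent of reaction ξ = 0.522 × 1940 = 1012.7 mol/h
Reaction term: ξ·ΔH°_rxn = 1012.7 × -18.1 = -18330 kJ/h
Sensible, feed 63.3→25 °C: -19616 kJ/h
Outlet flows (mol/h): A 927.32, B 927.32, C 1012.7, H₂O 1012.7
Sensible, products 25→250 °C: 129360 kJ/h
Q = ΔH = 91418 kJ/h = 25.394 kW
Heat supplied = 25.394 kW

Q_in = 25.4 kW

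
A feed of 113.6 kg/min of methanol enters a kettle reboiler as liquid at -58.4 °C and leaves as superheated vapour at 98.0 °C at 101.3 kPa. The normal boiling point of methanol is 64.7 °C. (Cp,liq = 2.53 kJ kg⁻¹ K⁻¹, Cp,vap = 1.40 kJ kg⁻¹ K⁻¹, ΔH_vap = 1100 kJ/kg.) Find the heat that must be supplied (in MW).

liquid -58.4→64.7 °C: 311.44 kJ/kg
vaporisation at 64.7 °C: 1100 kJ/kg
vapour 64.7→98.0 °C: 46.62 kJ/kg
Δh = 311.44 + 1100 + 46.62 = 1458.1 kJ/kg
Q = ṁ·Δh = 113.6 kg/min × 1458.1 kJ/kg = 165640 kJ/min
|Q| = 2760.6 kW = 2.7606 MW

Q = 2.76 MW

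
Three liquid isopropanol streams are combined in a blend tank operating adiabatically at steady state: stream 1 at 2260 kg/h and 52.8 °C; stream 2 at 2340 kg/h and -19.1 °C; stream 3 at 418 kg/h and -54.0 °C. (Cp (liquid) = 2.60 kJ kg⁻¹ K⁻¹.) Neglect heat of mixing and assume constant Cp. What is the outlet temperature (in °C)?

T_out = 10.4 °C

No heat crosses the boundary, so H_out = H_in.
Σ ṁᵢCp,ᵢTᵢ = 2260×2.60×52.8 + 2340×2.60×-19.1 + 418×2.60×-54.0 = 135360
Σ ṁᵢCp,ᵢ = 2260×2.60 + 2340×2.60 + 418×2.60 = 13047
T_out = 135360 / 13047 = 10.375 °C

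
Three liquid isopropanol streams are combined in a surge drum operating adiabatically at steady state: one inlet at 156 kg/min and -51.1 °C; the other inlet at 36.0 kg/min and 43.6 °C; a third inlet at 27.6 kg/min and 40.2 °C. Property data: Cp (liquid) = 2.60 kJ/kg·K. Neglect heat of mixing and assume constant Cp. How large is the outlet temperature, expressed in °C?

Energy balance with Q = 0: Σ ṁᵢCp,ᵢ(T_out − Tᵢ) = 0
Σ ṁᵢCp,ᵢTᵢ = 156×2.60×-51.1 + 36.0×2.60×43.6 + 27.6×2.60×40.2 = -13760
Σ ṁᵢCp,ᵢ = 156×2.60 + 36.0×2.60 + 27.6×2.60 = 570.96
T_out = -13760 / 570.96 = -24.101 °C

T_out = -24.1 °C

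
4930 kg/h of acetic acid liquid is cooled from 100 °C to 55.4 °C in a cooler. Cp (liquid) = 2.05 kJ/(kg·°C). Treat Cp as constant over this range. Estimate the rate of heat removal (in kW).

Q_c = 125 kW

Q = ṁ·Cp·ΔT = 4930 × 2.05 × (55.4 − 100) = -450750 kJ/h
Converting: 450750 / 3600 s = 125.21 kW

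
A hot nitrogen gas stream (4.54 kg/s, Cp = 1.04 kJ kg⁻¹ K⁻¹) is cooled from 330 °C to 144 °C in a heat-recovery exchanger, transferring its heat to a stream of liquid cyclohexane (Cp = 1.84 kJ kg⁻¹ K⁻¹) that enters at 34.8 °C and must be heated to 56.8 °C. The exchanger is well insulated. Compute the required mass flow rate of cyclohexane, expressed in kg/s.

ṁ_c = 21.7 kg/s

Heat released by hot stream: Q = 4.54 × 1.04 × (330 − 144) = 878.22 kJ/s
Energy balance on cold side (adiabatic exchanger): Q = ṁ_c·Cp_c·(T_c,out − T_c,in)
ṁ_c = 878.22 / [1.84 × (56.8 − 34.8)] = 21.695 kg/s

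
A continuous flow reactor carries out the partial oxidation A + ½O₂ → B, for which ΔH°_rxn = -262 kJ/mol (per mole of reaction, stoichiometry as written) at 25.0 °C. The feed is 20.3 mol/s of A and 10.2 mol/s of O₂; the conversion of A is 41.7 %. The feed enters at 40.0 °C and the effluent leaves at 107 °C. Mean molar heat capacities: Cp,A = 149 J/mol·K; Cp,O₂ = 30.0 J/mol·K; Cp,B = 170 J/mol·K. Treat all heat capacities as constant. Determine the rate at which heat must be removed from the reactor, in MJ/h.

Extent of reaction ξ = 0.417 × 20.3 = 8.4651 mol/s
Reaction term: ξ·ΔH°_rxn = 8.4651 × -262 = -2217.9 kJ/s
Sensible, feed 40.0→25 °C: -49.961 kJ/s
Outlet flows (mol/s): A 11.835, O₂ 5.9674, B 8.4651
Sensible, products 25→107 °C: 277.28 kJ/s
Q = ΔH = -1990.5 kJ/s = -1990.5 kW
Heat removed = 7165.9 MJ/h

Q_out = 7170 MJ/h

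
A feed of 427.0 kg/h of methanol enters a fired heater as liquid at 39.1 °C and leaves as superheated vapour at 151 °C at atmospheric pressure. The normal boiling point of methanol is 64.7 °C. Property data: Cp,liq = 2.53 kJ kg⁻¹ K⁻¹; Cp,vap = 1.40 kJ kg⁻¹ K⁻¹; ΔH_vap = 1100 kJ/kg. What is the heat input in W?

Q = 152000 W

liquid 39.1→64.7 °C: 64.768 kJ/kg
vaporisation at 64.7 °C: 1100 kJ/kg
vapour 64.7→151 °C: 120.82 kJ/kg
Δh = 64.768 + 1100 + 120.82 = 1285.6 kJ/kg
Q = ṁ·Δh = 427.0 kg/h × 1285.6 kJ/kg = 548950 kJ/h
|Q| = 152.49 kW = 152490 W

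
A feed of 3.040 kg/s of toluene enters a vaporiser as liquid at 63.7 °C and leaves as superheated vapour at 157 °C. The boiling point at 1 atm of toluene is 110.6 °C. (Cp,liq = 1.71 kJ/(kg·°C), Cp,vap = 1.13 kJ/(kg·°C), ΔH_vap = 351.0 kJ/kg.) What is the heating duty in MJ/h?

liquid 63.7→110.6 °C: 80.199 kJ/kg
vaporisation at 110.6 °C: 351 kJ/kg
vapour 110.6→157 °C: 52.432 kJ/kg
Δh = 80.199 + 351 + 52.432 = 483.63 kJ/kg
Q = ṁ·Δh = 3.040 kg/s × 483.63 kJ/kg = 1470.2 kJ/s
|Q| = 1470.2 kW = 5292.9 MJ/h

Q = 5290 MJ/h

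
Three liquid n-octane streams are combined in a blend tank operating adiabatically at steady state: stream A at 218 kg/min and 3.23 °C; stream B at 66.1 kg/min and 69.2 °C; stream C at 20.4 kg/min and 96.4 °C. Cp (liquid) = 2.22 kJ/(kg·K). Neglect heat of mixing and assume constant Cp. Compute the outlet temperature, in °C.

No heat crosses the boundary, so H_out = H_in.
T_out = Σ ṁᵢCp,ᵢTᵢ / Σ ṁᵢCp,ᵢ
      = 16084 / 675.99 = 23.793 °C

T_out = 23.8 °C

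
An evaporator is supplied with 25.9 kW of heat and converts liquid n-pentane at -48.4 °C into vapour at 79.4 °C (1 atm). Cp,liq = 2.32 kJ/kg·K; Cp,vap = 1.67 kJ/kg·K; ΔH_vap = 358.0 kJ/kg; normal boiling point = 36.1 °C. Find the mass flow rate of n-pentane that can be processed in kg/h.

Δh = 2.32×(36.1−-48.4) + 358.0 + 1.67×(79.4−36.1) = 626.35 kJ/kg
Q = 25.9 kW = 25.9 kJ/s = 93240 kJ/h
ṁ = Q/Δh = 93240 / 626.35 = 148.86 kg/h

ṁ = 149 kg/h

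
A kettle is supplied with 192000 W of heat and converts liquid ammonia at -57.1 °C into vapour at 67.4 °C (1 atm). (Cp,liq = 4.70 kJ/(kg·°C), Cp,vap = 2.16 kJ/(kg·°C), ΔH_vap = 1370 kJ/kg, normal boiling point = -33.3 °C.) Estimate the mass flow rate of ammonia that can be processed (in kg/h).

ṁ = 407 kg/h

Δh = 4.70×(-33.3−-57.1) + 1370 + 2.16×(67.4−-33.3) = 1699.4 kJ/kg
Q = 192000 W = 192 kJ/s = 691200 kJ/h
ṁ = Q/Δh = 691200 / 1699.4 = 406.74 kg/h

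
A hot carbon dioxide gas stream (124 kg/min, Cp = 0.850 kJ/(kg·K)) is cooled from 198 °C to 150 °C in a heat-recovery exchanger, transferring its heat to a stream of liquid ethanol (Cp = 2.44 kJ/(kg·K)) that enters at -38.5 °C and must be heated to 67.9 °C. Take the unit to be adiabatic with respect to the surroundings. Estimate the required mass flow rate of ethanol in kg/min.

Heat released by hot stream: Q = 124 × 0.850 × (198 − 150) = 5059.2 kJ/min
Energy balance on cold side (adiabatic exchanger): Q = ṁ_c·Cp_c·(T_c,out − T_c,in)
ṁ_c = 5059.2 / [2.44 × (67.9 − -38.5)] = 19.487 kg/min

ṁ_c = 19.5 kg/min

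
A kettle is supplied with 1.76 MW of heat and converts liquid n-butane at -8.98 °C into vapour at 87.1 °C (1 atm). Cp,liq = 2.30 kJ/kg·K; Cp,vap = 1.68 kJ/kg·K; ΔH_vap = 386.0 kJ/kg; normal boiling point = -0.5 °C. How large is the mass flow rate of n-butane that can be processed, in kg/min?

ṁ = 191 kg/min

Δh = 2.30×(-0.5−-8.98) + 386.0 + 1.68×(87.1−-0.5) = 552.67 kJ/kg
Q = 1.76 MW = 1760 kJ/s = 105600 kJ/min
ṁ = Q/Δh = 105600 / 552.67 = 191.07 kg/min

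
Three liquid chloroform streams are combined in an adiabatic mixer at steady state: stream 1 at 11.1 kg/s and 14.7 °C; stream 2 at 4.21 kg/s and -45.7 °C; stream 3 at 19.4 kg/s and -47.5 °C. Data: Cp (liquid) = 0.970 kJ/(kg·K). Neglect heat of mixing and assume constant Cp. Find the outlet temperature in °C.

Energy balance with Q = 0: Σ ṁᵢCp,ᵢ(T_out − Tᵢ) = 0
Σ ṁᵢCp,ᵢTᵢ = 11.1×0.970×14.7 + 4.21×0.970×-45.7 + 19.4×0.970×-47.5 = -922.21
Σ ṁᵢCp,ᵢ = 11.1×0.970 + 4.21×0.970 + 19.4×0.970 = 33.669
T_out = -922.21 / 33.669 = -27.391 °C

T_out = -27.4 °C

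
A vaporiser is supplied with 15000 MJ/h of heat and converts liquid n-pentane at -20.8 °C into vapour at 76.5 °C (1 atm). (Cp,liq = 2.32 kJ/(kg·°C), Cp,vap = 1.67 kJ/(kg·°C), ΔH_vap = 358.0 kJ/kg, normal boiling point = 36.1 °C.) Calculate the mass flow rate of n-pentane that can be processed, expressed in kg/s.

Δh = 2.32×(36.1−-20.8) + 358.0 + 1.67×(76.5−36.1) = 557.48 kJ/kg
Q = 15000 MJ/h = 4166.7 kJ/s = 4166.7 kJ/s
ṁ = Q/Δh = 4166.7 / 557.48 = 7.4742 kg/s

ṁ = 7.47 kg/s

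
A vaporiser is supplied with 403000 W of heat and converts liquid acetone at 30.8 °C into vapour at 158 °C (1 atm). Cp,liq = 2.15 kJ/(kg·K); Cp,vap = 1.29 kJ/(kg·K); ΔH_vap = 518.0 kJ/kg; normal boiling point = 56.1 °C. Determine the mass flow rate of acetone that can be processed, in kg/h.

ṁ = 2060 kg/h

Δh = 2.15×(56.1−30.8) + 518.0 + 1.29×(158−56.1) = 703.85 kJ/kg
Q = 403000 W = 403 kJ/s = 1.4508e+06 kJ/h
ṁ = Q/Δh = 1.4508e+06 / 703.85 = 2061.2 kg/h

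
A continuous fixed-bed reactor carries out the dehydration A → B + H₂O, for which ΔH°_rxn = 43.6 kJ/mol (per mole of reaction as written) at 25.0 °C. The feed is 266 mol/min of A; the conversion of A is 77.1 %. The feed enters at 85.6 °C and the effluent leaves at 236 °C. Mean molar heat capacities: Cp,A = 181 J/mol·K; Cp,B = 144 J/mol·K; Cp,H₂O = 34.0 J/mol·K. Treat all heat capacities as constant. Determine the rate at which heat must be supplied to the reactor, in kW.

Q_in = 268 kW

Extent of reaction ξ = 0.771 × 266 = 205.09 mol/min
Reaction term: ξ·ΔH°_rxn = 205.09 × 43.6 = 8941.7 kJ/min
Sensible, feed 85.6→25 °C: -2917.6 kJ/min
Outlet flows (mol/min): A 60.914, B 205.09, H₂O 205.09
Sensible, products 25→236 °C: 10029 kJ/min
Q = ΔH = 16053 kJ/min = 267.55 kW
Heat supplied = 267.55 kW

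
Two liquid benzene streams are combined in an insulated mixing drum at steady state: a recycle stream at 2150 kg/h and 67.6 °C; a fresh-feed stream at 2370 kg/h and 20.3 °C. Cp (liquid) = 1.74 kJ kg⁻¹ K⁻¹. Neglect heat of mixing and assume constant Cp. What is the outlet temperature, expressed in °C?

T_out = 42.8 °C

Adiabatic, steady state ⇒ Σ ṁᵢCp,ᵢ(T_out − Tᵢ) = 0
T_out = Σ ṁᵢCp,ᵢTᵢ / Σ ṁᵢCp,ᵢ
      = 336600 / 7864.8 = 42.799 °C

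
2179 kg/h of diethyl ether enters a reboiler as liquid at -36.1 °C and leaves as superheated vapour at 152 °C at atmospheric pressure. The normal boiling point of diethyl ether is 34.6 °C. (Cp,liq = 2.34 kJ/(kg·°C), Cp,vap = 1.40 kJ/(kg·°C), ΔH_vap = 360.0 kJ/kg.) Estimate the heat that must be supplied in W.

liquid -36.1→34.6 °C: 165.44 kJ/kg
vaporisation at 34.6 °C: 360 kJ/kg
vapour 34.6→152 °C: 164.36 kJ/kg
Δh = 165.44 + 360 + 164.36 = 689.8 kJ/kg
Q = ṁ·Δh = 2179 kg/h × 689.8 kJ/kg = 1.5031e+06 kJ/h
|Q| = 417.52 kW = 417520 W

Q = 418000 W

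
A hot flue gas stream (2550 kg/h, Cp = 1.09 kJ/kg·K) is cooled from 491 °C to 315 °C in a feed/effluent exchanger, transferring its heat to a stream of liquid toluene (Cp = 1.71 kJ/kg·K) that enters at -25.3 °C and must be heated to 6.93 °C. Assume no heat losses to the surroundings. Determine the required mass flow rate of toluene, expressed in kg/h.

Heat released by hot stream: Q = 2550 × 1.09 × (491 − 315) = 489190 kJ/h
Energy balance on cold side (adiabatic exchanger): Q = ṁ_c·Cp_c·(T_c,out − T_c,in)
ṁ_c = 489190 / [1.71 × (6.93 − -25.3)] = 8876.1 kg/h

ṁ_c = 8880 kg/h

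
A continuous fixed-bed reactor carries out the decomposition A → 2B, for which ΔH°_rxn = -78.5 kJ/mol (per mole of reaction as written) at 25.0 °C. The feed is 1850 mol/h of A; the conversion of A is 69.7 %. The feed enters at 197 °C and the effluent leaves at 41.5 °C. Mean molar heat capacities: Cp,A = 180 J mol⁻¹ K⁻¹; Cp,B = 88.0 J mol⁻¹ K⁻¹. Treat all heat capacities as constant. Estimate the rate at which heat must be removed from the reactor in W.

Extent of reaction ξ = 0.697 × 1850 = 1289.4 mol/h
Reaction term: ξ·ΔH°_rxn = 1289.4 × -78.5 = -101220 kJ/h
Sensible, feed 197→25 °C: -57276 kJ/h
Outlet flows (mol/h): A 560.55, B 2578.9
Sensible, products 25→41.5 °C: 5409.4 kJ/h
Q = ΔH = -153090 kJ/h = -42.525 kW
Heat removed = 42525 W

Q_out = 42500 W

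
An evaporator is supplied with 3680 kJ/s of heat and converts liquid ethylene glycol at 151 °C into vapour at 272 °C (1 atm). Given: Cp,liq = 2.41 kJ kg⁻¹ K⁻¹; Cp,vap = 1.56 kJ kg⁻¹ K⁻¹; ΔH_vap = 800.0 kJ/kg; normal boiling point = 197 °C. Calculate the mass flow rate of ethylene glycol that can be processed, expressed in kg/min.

ṁ = 215 kg/min

Δh = 2.41×(197−151) + 800.0 + 1.56×(272−197) = 1027.9 kJ/kg
Q = 3680 kJ/s = 3680 kJ/s = 220800 kJ/min
ṁ = Q/Δh = 220800 / 1027.9 = 214.82 kg/min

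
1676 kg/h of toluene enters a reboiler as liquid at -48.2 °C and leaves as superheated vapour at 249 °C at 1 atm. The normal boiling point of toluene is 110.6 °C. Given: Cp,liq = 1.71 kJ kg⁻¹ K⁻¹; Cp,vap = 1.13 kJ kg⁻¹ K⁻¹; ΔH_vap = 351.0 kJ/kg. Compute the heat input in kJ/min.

liquid -48.2→110.6 °C: 271.55 kJ/kg
vaporisation at 110.6 °C: 351 kJ/kg
vapour 110.6→249 °C: 156.39 kJ/kg
Δh = 271.55 + 351 + 156.39 = 778.94 kJ/kg
Q = ṁ·Δh = 1676 kg/h × 778.94 kJ/kg = 1.3055e+06 kJ/h
|Q| = 362.64 kW = 21758 kJ/min

Q = 21800 kJ/min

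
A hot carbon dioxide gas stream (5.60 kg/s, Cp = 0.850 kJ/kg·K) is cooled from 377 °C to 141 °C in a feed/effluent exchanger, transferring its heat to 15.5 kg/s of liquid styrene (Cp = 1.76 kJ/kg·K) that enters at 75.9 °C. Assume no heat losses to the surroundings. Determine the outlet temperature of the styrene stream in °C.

Heat released by hot stream: Q = 5.60 × 0.850 × (377 − 141) = 1123.4 kJ/s
Energy balance on cold side (adiabatic exchanger): Q = ṁ_c·Cp_c·(T_c,out − T_c,in)
T_c,out = 75.9 + 1123.4/(15.5 × 1.76) = 117.08 °C

T_c,out = 117 °C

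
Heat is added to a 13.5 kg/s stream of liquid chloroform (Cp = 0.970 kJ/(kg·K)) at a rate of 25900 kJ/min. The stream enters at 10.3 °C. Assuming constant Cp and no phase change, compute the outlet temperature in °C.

Q = 25900 kJ/min = 431.67 kJ/s
ΔT = Q/(ṁ·Cp) = 431.67/(13.5×0.970) = 32.964 K
T_out = 10.3 + 32.964 = 43.264 °C

T_out = 43.3 °C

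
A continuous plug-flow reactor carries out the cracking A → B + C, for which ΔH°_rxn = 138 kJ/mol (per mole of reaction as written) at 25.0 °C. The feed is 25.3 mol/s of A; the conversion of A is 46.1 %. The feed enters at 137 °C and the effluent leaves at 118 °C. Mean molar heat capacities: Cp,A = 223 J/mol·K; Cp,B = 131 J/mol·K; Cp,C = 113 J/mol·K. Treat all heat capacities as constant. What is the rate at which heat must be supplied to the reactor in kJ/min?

Extent of reaction ξ = 0.461 × 25.3 = 11.663 mol/s
Reaction term: ξ·ΔH°_rxn = 11.663 × 138 = 1609.5 kJ/s
Sensible, feed 137→25 °C: -631.89 kJ/s
Outlet flows (mol/s): A 13.637, B 11.663, C 11.663
Sensible, products 25→118 °C: 547.48 kJ/s
Q = ΔH = 1525.1 kJ/s = 1525.1 kW
Heat supplied = 91507 kJ/min

Q_in = 91500 kJ/min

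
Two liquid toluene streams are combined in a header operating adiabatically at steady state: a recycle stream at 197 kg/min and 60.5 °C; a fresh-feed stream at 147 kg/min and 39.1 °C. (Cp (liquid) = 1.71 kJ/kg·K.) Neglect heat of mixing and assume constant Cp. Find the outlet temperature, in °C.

T_out = 51.4 °C

No heat crosses the boundary, so H_out = H_in.
T_out = Σ ṁᵢCp,ᵢTᵢ / Σ ṁᵢCp,ᵢ
      = 30209 / 588.24 = 51.355 °C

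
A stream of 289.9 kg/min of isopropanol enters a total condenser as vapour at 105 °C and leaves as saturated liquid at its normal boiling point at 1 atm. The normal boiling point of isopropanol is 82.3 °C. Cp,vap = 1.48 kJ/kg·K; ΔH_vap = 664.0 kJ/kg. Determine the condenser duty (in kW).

vapour 105→82.3 °C: -33.596 kJ/kg
condensation at 82.3 °C: -664 kJ/kg
Δh = -33.596 + -664 = -697.6 kJ/kg
Q = ṁ·Δh = 289.9 kg/min × -697.6 kJ/kg = -202230 kJ/min
|Q| = 3370.6 kW

Q_c = 3370 kW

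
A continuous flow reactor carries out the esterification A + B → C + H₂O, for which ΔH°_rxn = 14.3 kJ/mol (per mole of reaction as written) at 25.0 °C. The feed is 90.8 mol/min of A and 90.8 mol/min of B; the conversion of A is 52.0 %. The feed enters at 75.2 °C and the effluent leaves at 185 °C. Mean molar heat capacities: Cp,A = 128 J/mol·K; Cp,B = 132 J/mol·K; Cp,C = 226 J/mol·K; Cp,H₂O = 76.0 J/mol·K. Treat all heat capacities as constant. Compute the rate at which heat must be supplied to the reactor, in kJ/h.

Q_in = 215000 kJ/h

Extent of reaction ξ = 0.520 × 90.8 = 47.216 mol/min
Reaction term: ξ·ΔH°_rxn = 47.216 × 14.3 = 675.19 kJ/min
Sensible, feed 75.2→25 °C: -1185.1 kJ/min
Outlet flows (mol/min): A 43.584, B 43.584, C 47.216, H₂O 47.216
Sensible, products 25→185 °C: 4094.6 kJ/min
Q = ΔH = 3584.6 kJ/min = 59.744 kW
Heat supplied = 215080 kJ/h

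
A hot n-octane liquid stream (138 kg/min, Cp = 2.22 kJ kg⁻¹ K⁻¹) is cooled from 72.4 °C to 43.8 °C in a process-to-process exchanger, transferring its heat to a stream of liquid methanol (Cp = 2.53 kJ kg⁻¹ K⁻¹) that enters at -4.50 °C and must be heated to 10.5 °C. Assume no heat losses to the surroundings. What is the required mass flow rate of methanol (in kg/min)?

Heat released by hot stream: Q = 138 × 2.22 × (72.4 − 43.8) = 8761.9 kJ/min
Energy balance on cold side (adiabatic exchanger): Q = ṁ_c·Cp_c·(T_c,out − T_c,in)
ṁ_c = 8761.9 / [2.53 × (10.5 − -4.50)] = 230.88 kg/min

ṁ_c = 231 kg/min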